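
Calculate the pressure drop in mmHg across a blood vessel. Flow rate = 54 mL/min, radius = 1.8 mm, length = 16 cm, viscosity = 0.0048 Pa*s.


dP = 8*mu*L*Q / (pi*r^4)
Q = 54 mL/min = 9e-07 m^3/s
dP = 167.669 Pa = 167.669 / 133.322 mmHg = 1.258 mmHg


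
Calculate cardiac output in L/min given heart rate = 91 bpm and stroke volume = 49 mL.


CO = HR * SV
CO = 91 * 49 / 1000
CO = 4.459 L/min


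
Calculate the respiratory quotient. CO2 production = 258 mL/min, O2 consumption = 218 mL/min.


RQ = VCO2 / VO2
RQ = 258 / 218
RQ = 1.183


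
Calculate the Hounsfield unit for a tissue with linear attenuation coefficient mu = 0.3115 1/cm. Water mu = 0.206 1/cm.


HU = ((mu_tissue - mu_water) / mu_water) * 1000
HU = ((0.3115 - 0.206) / 0.206) * 1000
HU = 512.1


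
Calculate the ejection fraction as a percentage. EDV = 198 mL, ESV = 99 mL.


SV = EDV - ESV = 198 - 99 = 99 mL
EF = SV/EDV * 100 = 99/198 * 100
EF = 50%


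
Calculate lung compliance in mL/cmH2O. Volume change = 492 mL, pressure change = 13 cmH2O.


C = dV / dP
C = 492 / 13
C = 37.85 mL/cmH2O


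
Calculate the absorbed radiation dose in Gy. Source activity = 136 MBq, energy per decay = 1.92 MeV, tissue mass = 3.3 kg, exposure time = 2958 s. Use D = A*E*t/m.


A = 136 MBq = 1.3600e+08 Bq
E = 1.92 MeV = 3.07584e-13 J
D = A*E*t/m = 1.3600e+08*3.07584e-13*2958/3.3
D = 0.0375 Gy


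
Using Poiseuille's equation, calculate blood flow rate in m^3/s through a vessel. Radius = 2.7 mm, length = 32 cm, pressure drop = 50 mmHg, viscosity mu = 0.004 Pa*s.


Q = pi*r^4*dP / (8*mu*L)
r = 0.0027 m, L = 0.32 m
dP = 50 mmHg = 6666.1 Pa
Q = 1.0869e-04 m^3/s


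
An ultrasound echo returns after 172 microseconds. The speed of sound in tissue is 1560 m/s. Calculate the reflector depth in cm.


depth = c * t / 2
t = 172 us = 1.7200e-04 s
depth = 1560 * 1.7200e-04 / 2
depth = 0.13416 m = 13.416 cm


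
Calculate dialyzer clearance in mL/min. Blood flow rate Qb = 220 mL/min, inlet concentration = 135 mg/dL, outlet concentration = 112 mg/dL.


K = Qb * (Cb_in - Cb_out) / Cb_in
K = 220 * (135 - 112) / 135
K = 37.48 mL/min


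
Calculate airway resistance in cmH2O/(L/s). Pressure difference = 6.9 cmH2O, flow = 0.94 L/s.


R = dP / flow
R = 6.9 / 0.94
R = 7.34 cmH2O/(L/s)


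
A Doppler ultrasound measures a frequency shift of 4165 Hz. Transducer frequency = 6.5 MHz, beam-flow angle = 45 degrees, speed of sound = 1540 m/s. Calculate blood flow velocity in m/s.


v = fd * c / (2 * f0 * cos(theta))
v = 4165 * 1540 / (2 * 6.5000e+06 * cos(45))
v = 0.6978 m/s


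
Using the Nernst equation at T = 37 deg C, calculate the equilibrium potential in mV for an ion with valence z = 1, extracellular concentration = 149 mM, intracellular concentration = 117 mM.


E = (RT/(zF)) * ln(C_out/C_in)
T = 37 + 273.15 = 310.15 K
E = (8.314 * 310.15 / (1 * 96485)) * ln(149/117)
E = 6.461 mV


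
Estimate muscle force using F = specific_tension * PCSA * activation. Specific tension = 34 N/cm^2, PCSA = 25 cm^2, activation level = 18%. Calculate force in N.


F = sigma * PCSA * activation
F = 34 * 25 * 0.18
F = 153 N


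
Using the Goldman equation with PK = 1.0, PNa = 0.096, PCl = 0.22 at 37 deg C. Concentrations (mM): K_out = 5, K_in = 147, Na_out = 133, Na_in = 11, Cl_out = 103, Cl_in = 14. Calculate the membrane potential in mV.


Vm = (RT/F)*ln((PK*Ko + PNa*Nao + PCl*Cli)/(PK*Ki + PNa*Nai + PCl*Clo))
Numer = 20.848, Denom = 170.716
Vm = -56.2 mV


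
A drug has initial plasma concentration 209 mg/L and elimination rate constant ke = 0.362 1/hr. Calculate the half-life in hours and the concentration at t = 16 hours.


t_half = ln(2) / ke = 0.693147 / 0.362 = 1.915 hr
C(t) = C0 * exp(-ke*t) = 209 * exp(-0.362*16)
C(16) = 0.6378 mg/L


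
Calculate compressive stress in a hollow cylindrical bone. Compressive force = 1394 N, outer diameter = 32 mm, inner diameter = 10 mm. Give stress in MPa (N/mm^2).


A = pi*(r_o^2 - r_i^2)
r_o = 16 mm, r_i = 5 mm
A = 725.708 mm^2
sigma = F/A = 1394 / 725.708
sigma = 1.921 MPa


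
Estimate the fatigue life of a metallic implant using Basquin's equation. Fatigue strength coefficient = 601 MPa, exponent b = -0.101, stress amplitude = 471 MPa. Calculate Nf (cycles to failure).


sigma_a = sigma_f' * (2Nf)^b
2Nf = (sigma_a/sigma_f')^(1/b)
2Nf = (471/601)^(1/-0.101)
2Nf = 11.17005
Nf = 5.585


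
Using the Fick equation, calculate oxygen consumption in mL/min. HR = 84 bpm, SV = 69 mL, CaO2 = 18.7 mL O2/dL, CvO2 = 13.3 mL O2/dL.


CO = HR*SV = 84*69/1000 = 5.796 L/min
a-v O2 diff = 18.7 - 13.3 = 5.4 mL/dL
VO2 = CO * (CaO2-CvO2) * 10 dL/L
VO2 = 5.796 * 5.4 * 10
VO2 = 313 mL/min


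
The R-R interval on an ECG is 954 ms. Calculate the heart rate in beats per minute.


HR = 60 / RR_interval(s)
RR = 954 ms = 0.954 s
HR = 60 / 0.954 = 62.89 bpm


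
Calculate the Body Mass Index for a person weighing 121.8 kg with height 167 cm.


BMI = weight / height^2
height = 167 cm = 1.67 m
BMI = 121.8 / 1.67^2
BMI = 43.67 kg/m^2


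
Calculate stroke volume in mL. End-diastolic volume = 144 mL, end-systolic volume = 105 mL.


SV = EDV - ESV
SV = 144 - 105
SV = 39 mL


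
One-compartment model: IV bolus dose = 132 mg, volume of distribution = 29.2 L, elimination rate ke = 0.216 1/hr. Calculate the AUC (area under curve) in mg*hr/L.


C0 = Dose/Vd = 132/29.2 = 4.52055 mg/L
AUC = C0/ke = 4.52055/0.216
AUC = 20.93 mg*hr/L


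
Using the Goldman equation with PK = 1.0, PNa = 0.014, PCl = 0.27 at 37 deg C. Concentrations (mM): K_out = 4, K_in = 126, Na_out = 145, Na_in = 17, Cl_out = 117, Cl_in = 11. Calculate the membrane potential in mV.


Vm = (RT/F)*ln((PK*Ko + PNa*Nao + PCl*Cli)/(PK*Ki + PNa*Nai + PCl*Clo))
Numer = 9, Denom = 157.828
Vm = -76.55 mV


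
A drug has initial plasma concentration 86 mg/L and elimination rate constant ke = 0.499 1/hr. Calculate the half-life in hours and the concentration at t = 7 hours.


t_half = ln(2) / ke = 0.693147 / 0.499 = 1.389 hr
C(t) = C0 * exp(-ke*t) = 86 * exp(-0.499*7)
C(7) = 2.615 mg/L


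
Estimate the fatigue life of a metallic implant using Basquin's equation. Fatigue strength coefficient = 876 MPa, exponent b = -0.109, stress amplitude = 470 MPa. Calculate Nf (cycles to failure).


sigma_a = sigma_f' * (2Nf)^b
2Nf = (sigma_a/sigma_f')^(1/b)
2Nf = (470/876)^(1/-0.109)
2Nf = 302.5459
Nf = 151.3


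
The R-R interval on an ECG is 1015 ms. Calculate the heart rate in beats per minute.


HR = 60 / RR_interval(s)
RR = 1015 ms = 1.015 s
HR = 60 / 1.015 = 59.11 bpm


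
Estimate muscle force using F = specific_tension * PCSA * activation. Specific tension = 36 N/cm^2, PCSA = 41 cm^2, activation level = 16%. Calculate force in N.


F = sigma * PCSA * activation
F = 36 * 41 * 0.16
F = 236.2 N


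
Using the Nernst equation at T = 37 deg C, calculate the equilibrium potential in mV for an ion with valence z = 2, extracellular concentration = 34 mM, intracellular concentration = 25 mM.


E = (RT/(zF)) * ln(C_out/C_in)
T = 37 + 273.15 = 310.15 K
E = (8.314 * 310.15 / (2 * 96485)) * ln(34/25)
E = 4.109 mV


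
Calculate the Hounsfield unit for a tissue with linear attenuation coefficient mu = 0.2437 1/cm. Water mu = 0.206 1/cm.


HU = ((mu_tissue - mu_water) / mu_water) * 1000
HU = ((0.2437 - 0.206) / 0.206) * 1000
HU = 183


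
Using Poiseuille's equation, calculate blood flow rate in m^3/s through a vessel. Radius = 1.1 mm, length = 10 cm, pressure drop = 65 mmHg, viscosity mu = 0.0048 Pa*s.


Q = pi*r^4*dP / (8*mu*L)
r = 0.0011 m, L = 0.1 m
dP = 65 mmHg = 8665.93 Pa
Q = 1.0380e-05 m^3/s


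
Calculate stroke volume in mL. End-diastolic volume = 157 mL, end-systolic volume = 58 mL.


SV = EDV - ESV
SV = 157 - 58
SV = 99 mL


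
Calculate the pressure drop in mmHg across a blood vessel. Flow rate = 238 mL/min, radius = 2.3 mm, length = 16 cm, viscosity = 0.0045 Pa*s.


dP = 8*mu*L*Q / (pi*r^4)
Q = 238 mL/min = 3.96667e-06 m^3/s
dP = 259.889 Pa = 259.889 / 133.322 mmHg = 1.949 mmHg


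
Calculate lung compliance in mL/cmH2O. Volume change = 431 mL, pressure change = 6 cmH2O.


C = dV / dP
C = 431 / 6
C = 71.83 mL/cmH2O


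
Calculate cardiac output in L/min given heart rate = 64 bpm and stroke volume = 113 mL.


CO = HR * SV
CO = 64 * 113 / 1000
CO = 7.232 L/min


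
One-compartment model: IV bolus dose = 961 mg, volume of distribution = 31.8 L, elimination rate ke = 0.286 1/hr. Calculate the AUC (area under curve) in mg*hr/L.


C0 = Dose/Vd = 961/31.8 = 30.2201 mg/L
AUC = C0/ke = 30.2201/0.286
AUC = 105.7 mg*hr/L


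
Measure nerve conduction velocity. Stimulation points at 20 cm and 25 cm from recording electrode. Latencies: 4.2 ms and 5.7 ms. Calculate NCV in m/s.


Distance = (25 - 20) / 100 = 0.05 m
dt = (5.7 - 4.2) / 1000 = 0.0015 s
NCV = dist / dt = 33.33 m/s


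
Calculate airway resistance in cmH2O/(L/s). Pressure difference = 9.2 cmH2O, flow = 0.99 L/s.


R = dP / flow
R = 9.2 / 0.99
R = 9.293 cmH2O/(L/s)


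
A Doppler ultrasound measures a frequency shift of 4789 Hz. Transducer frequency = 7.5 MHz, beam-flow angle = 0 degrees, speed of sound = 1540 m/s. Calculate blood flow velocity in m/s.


v = fd * c / (2 * f0 * cos(theta))
v = 4789 * 1540 / (2 * 7.5000e+06 * cos(0))
v = 0.4917 m/s


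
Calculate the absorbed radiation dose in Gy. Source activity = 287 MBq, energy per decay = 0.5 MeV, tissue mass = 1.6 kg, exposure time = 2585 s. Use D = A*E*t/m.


A = 287 MBq = 2.8700e+08 Bq
E = 0.5 MeV = 8.01e-14 J
D = A*E*t/m = 2.8700e+08*8.01e-14*2585/1.6
D = 0.03714 Gy


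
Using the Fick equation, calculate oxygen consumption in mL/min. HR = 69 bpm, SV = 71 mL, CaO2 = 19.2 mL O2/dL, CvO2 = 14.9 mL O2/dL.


CO = HR*SV = 69*71/1000 = 4.899 L/min
a-v O2 diff = 19.2 - 14.9 = 4.3 mL/dL
VO2 = CO * (CaO2-CvO2) * 10 dL/L
VO2 = 4.899 * 4.3 * 10
VO2 = 210.7 mL/min


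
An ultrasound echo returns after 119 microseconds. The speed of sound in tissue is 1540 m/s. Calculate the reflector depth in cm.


depth = c * t / 2
t = 119 us = 1.1900e-04 s
depth = 1540 * 1.1900e-04 / 2
depth = 0.09163 m = 9.163 cm


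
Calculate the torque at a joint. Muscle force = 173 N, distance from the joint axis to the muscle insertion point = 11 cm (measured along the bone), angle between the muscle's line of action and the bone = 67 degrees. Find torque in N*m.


Torque = F * d * sin(theta)   (moment arm = d*sin(theta))
d = 11 cm = 0.11 m
Torque = 173 * 0.11 * sin(67)
Torque = 17.52 N*m


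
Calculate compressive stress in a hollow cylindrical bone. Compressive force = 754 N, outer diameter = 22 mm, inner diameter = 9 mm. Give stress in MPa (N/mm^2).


A = pi*(r_o^2 - r_i^2)
r_o = 11 mm, r_i = 4.5 mm
A = 316.515 mm^2
sigma = F/A = 754 / 316.515
sigma = 2.382 MPa


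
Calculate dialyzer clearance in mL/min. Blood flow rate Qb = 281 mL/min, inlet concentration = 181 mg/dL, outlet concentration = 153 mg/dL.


K = Qb * (Cb_in - Cb_out) / Cb_in
K = 281 * (181 - 153) / 181
K = 43.47 mL/min


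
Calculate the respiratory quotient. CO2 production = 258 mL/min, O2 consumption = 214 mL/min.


RQ = VCO2 / VO2
RQ = 258 / 214
RQ = 1.206


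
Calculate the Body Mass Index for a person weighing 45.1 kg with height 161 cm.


BMI = weight / height^2
height = 161 cm = 1.61 m
BMI = 45.1 / 1.61^2
BMI = 17.4 kg/m^2


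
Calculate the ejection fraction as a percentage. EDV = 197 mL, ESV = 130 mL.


SV = EDV - ESV = 197 - 130 = 67 mL
EF = SV/EDV * 100 = 67/197 * 100
EF = 34.01%


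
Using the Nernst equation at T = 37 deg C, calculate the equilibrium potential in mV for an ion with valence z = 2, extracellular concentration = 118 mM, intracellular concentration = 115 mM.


E = (RT/(zF)) * ln(C_out/C_in)
T = 37 + 273.15 = 310.15 K
E = (8.314 * 310.15 / (2 * 96485)) * ln(118/115)
E = 0.3441 mV


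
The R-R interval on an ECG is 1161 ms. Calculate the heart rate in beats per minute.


HR = 60 / RR_interval(s)
RR = 1161 ms = 1.161 s
HR = 60 / 1.161 = 51.68 bpm


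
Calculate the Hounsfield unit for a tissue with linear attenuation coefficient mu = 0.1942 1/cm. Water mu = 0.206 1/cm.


HU = ((mu_tissue - mu_water) / mu_water) * 1000
HU = ((0.1942 - 0.206) / 0.206) * 1000
HU = -57.28


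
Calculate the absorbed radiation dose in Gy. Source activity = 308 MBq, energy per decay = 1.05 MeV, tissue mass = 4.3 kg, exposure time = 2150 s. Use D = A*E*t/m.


A = 308 MBq = 3.0800e+08 Bq
E = 1.05 MeV = 1.6821e-13 J
D = A*E*t/m = 3.0800e+08*1.6821e-13*2150/4.3
D = 0.0259 Gy


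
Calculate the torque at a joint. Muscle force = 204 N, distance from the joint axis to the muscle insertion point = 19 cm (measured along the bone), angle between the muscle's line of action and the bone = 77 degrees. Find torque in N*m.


Torque = F * d * sin(theta)   (moment arm = d*sin(theta))
d = 19 cm = 0.19 m
Torque = 204 * 0.19 * sin(77)
Torque = 37.77 N*m


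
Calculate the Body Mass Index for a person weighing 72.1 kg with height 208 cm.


BMI = weight / height^2
height = 208 cm = 2.08 m
BMI = 72.1 / 2.08^2
BMI = 16.67 kg/m^2


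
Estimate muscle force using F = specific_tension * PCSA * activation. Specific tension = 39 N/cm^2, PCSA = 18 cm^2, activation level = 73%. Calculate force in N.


F = sigma * PCSA * activation
F = 39 * 18 * 0.73
F = 512.5 N


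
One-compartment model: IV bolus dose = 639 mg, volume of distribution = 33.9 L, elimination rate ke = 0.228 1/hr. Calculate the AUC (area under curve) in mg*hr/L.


C0 = Dose/Vd = 639/33.9 = 18.8496 mg/L
AUC = C0/ke = 18.8496/0.228
AUC = 82.67 mg*hr/L


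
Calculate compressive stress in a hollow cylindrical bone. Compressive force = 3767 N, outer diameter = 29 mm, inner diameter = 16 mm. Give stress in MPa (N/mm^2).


A = pi*(r_o^2 - r_i^2)
r_o = 14.5 mm, r_i = 8 mm
A = 459.458 mm^2
sigma = F/A = 3767 / 459.458
sigma = 8.199 MPa


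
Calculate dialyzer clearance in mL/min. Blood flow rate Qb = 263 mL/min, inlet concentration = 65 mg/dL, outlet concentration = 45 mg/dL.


K = Qb * (Cb_in - Cb_out) / Cb_in
K = 263 * (65 - 45) / 65
K = 80.92 mL/min


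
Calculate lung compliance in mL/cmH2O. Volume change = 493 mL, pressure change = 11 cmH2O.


C = dV / dP
C = 493 / 11
C = 44.82 mL/cmH2O


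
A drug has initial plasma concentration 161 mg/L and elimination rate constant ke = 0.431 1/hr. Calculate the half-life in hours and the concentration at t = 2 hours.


t_half = ln(2) / ke = 0.693147 / 0.431 = 1.608 hr
C(t) = C0 * exp(-ke*t) = 161 * exp(-0.431*2)
C(2) = 67.99 mg/L


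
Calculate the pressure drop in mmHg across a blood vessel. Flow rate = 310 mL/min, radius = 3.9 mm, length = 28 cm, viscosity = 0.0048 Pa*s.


dP = 8*mu*L*Q / (pi*r^4)
Q = 310 mL/min = 5.16667e-06 m^3/s
dP = 76.4349 Pa = 76.4349 / 133.322 mmHg = 0.5733 mmHg


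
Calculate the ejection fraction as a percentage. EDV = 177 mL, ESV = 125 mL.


SV = EDV - ESV = 177 - 125 = 52 mL
EF = SV/EDV * 100 = 52/177 * 100
EF = 29.38%


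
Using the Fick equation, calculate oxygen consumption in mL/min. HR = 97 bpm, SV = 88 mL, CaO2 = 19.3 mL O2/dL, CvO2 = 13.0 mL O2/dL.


CO = HR*SV = 97*88/1000 = 8.536 L/min
a-v O2 diff = 19.3 - 13.0 = 6.3 mL/dL
VO2 = CO * (CaO2-CvO2) * 10 dL/L
VO2 = 8.536 * 6.3 * 10
VO2 = 537.8 mL/min


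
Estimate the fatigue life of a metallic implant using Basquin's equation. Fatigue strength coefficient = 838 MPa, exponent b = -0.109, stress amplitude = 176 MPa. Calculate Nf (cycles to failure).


sigma_a = sigma_f' * (2Nf)^b
2Nf = (sigma_a/sigma_f')^(1/b)
2Nf = (176/838)^(1/-0.109)
2Nf = 1650892.6
Nf = 8.254e+05


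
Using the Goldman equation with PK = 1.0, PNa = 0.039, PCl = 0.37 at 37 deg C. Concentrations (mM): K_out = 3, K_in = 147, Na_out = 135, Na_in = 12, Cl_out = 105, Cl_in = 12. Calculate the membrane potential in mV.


Vm = (RT/F)*ln((PK*Ko + PNa*Nao + PCl*Cli)/(PK*Ki + PNa*Nai + PCl*Clo))
Numer = 12.705, Denom = 186.318
Vm = -71.77 mV


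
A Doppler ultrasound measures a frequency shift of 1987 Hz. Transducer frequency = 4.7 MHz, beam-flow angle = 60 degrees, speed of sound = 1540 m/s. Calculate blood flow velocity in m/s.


v = fd * c / (2 * f0 * cos(theta))
v = 1987 * 1540 / (2 * 4.7000e+06 * cos(60))
v = 0.6511 m/s


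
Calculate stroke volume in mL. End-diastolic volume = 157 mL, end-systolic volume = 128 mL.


SV = EDV - ESV
SV = 157 - 128
SV = 29 mL


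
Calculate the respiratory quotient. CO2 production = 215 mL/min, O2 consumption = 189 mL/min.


RQ = VCO2 / VO2
RQ = 215 / 189
RQ = 1.138


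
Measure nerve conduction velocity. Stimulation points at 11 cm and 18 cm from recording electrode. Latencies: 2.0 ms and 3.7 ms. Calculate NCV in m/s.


Distance = (18 - 11) / 100 = 0.07 m
dt = (3.7 - 2.0) / 1000 = 0.0017 s
NCV = dist / dt = 41.18 m/s


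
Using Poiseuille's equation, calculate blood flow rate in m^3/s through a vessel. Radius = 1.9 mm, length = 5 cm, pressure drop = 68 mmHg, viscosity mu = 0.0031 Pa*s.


Q = pi*r^4*dP / (8*mu*L)
r = 0.0019 m, L = 0.05 m
dP = 68 mmHg = 9065.896 Pa
Q = 2.9933e-04 m^3/s


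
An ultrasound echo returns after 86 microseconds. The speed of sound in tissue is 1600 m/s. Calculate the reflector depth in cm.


depth = c * t / 2
t = 86 us = 8.6000e-05 s
depth = 1600 * 8.6000e-05 / 2
depth = 0.0688 m = 6.88 cm


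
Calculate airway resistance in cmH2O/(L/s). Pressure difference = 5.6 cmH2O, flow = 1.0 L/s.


R = dP / flow
R = 5.6 / 1.0
R = 5.6 cmH2O/(L/s)


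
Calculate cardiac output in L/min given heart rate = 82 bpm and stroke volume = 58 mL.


CO = HR * SV
CO = 82 * 58 / 1000
CO = 4.756 L/min


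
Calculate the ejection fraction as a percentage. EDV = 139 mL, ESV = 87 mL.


SV = EDV - ESV = 139 - 87 = 52 mL
EF = SV/EDV * 100 = 52/139 * 100
EF = 37.41%


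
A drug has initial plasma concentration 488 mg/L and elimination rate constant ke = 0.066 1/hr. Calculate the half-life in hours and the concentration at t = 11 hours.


t_half = ln(2) / ke = 0.693147 / 0.066 = 10.5 hr
C(t) = C0 * exp(-ke*t) = 488 * exp(-0.066*11)
C(11) = 236.1 mg/L


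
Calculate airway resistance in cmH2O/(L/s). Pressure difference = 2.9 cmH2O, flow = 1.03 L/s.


R = dP / flow
R = 2.9 / 1.03
R = 2.816 cmH2O/(L/s)


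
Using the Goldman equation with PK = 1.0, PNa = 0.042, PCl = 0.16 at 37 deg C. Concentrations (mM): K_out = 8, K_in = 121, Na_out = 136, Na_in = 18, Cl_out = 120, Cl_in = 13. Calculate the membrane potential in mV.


Vm = (RT/F)*ln((PK*Ko + PNa*Nao + PCl*Cli)/(PK*Ki + PNa*Nai + PCl*Clo))
Numer = 15.792, Denom = 140.956
Vm = -58.5 mV


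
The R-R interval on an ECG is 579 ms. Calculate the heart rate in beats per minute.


HR = 60 / RR_interval(s)
RR = 579 ms = 0.579 s
HR = 60 / 0.579 = 103.6 bpm


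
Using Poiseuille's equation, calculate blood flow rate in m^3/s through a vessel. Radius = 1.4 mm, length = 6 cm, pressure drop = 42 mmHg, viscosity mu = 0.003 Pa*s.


Q = pi*r^4*dP / (8*mu*L)
r = 0.0014 m, L = 0.06 m
dP = 42 mmHg = 5599.524 Pa
Q = 4.6930e-05 m^3/s


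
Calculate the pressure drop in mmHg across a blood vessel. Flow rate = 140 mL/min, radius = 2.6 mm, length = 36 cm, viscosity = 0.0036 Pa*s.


dP = 8*mu*L*Q / (pi*r^4)
Q = 140 mL/min = 2.33333e-06 m^3/s
dP = 168.511 Pa = 168.511 / 133.322 mmHg = 1.264 mmHg


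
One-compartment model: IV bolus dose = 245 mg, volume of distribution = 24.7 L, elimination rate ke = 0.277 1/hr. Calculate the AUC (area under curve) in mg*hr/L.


C0 = Dose/Vd = 245/24.7 = 9.91903 mg/L
AUC = C0/ke = 9.91903/0.277
AUC = 35.81 mg*hr/L


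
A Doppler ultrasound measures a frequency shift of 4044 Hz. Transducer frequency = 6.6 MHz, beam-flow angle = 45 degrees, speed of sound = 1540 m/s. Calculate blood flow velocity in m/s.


v = fd * c / (2 * f0 * cos(theta))
v = 4044 * 1540 / (2 * 6.6000e+06 * cos(45))
v = 0.6672 m/s


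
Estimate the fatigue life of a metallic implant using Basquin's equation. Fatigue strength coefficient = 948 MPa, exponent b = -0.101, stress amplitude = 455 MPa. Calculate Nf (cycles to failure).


sigma_a = sigma_f' * (2Nf)^b
2Nf = (sigma_a/sigma_f')^(1/b)
2Nf = (455/948)^(1/-0.101)
2Nf = 1433.5253
Nf = 716.8


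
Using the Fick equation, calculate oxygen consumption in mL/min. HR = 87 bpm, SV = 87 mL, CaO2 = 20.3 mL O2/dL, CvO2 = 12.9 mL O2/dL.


CO = HR*SV = 87*87/1000 = 7.569 L/min
a-v O2 diff = 20.3 - 12.9 = 7.4 mL/dL
VO2 = CO * (CaO2-CvO2) * 10 dL/L
VO2 = 7.569 * 7.4 * 10
VO2 = 560.1 mL/min


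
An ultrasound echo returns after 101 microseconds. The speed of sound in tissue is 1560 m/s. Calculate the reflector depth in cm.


depth = c * t / 2
t = 101 us = 1.0100e-04 s
depth = 1560 * 1.0100e-04 / 2
depth = 0.07878 m = 7.878 cm


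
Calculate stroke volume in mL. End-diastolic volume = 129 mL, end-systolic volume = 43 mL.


SV = EDV - ESV
SV = 129 - 43
SV = 86 mL


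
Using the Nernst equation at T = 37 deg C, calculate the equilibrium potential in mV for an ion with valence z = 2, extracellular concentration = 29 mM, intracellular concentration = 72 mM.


E = (RT/(zF)) * ln(C_out/C_in)
T = 37 + 273.15 = 310.15 K
E = (8.314 * 310.15 / (2 * 96485)) * ln(29/72)
E = -12.15 mV


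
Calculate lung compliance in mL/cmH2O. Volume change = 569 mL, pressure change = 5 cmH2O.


C = dV / dP
C = 569 / 5
C = 113.8 mL/cmH2O


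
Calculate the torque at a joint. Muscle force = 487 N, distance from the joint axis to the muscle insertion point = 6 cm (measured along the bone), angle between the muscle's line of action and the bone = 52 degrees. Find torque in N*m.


Torque = F * d * sin(theta)   (moment arm = d*sin(theta))
d = 6 cm = 0.06 m
Torque = 487 * 0.06 * sin(52)
Torque = 23.03 N*m


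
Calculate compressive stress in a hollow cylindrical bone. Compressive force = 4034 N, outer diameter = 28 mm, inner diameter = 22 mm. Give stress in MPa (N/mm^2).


A = pi*(r_o^2 - r_i^2)
r_o = 14 mm, r_i = 11 mm
A = 235.619 mm^2
sigma = F/A = 4034 / 235.619
sigma = 17.12 MPa


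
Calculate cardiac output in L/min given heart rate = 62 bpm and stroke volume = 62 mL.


CO = HR * SV
CO = 62 * 62 / 1000
CO = 3.844 L/min


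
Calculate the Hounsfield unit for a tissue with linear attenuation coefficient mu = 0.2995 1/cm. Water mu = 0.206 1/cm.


HU = ((mu_tissue - mu_water) / mu_water) * 1000
HU = ((0.2995 - 0.206) / 0.206) * 1000
HU = 453.9


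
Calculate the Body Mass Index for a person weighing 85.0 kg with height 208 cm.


BMI = weight / height^2
height = 208 cm = 2.08 m
BMI = 85.0 / 2.08^2
BMI = 19.65 kg/m^2


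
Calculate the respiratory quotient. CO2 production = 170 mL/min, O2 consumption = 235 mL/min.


RQ = VCO2 / VO2
RQ = 170 / 235
RQ = 0.7234


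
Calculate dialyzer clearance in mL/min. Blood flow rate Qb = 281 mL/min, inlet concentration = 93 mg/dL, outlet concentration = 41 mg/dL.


K = Qb * (Cb_in - Cb_out) / Cb_in
K = 281 * (93 - 41) / 93
K = 157.1 mL/min


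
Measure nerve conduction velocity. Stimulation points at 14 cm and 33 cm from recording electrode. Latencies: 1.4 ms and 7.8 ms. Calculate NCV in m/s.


Distance = (33 - 14) / 100 = 0.19 m
dt = (7.8 - 1.4) / 1000 = 0.0064 s
NCV = dist / dt = 29.69 m/s


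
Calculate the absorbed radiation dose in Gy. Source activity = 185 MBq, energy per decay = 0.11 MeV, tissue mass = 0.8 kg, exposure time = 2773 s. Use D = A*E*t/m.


A = 185 MBq = 1.8500e+08 Bq
E = 0.11 MeV = 1.7622e-14 J
D = A*E*t/m = 1.8500e+08*1.7622e-14*2773/0.8
D = 0.0113 Gy


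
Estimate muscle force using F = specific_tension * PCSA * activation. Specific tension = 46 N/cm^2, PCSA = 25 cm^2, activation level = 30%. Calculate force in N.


F = sigma * PCSA * activation
F = 46 * 25 * 0.3
F = 345 N


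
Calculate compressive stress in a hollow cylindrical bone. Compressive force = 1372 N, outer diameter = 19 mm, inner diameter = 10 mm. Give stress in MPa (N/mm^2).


A = pi*(r_o^2 - r_i^2)
r_o = 9.5 mm, r_i = 5 mm
A = 204.989 mm^2
sigma = F/A = 1372 / 204.989
sigma = 6.693 MPa


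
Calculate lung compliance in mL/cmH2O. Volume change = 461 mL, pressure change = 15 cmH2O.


C = dV / dP
C = 461 / 15
C = 30.73 mL/cmH2O


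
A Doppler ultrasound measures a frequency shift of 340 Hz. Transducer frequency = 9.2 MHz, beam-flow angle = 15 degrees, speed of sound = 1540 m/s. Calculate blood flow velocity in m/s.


v = fd * c / (2 * f0 * cos(theta))
v = 340 * 1540 / (2 * 9.2000e+06 * cos(15))
v = 0.02946 m/s


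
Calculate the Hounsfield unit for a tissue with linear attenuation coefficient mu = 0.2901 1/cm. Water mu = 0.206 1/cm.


HU = ((mu_tissue - mu_water) / mu_water) * 1000
HU = ((0.2901 - 0.206) / 0.206) * 1000
HU = 408.3


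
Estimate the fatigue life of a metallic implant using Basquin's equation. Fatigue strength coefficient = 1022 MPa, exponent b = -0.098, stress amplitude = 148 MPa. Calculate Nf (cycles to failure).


sigma_a = sigma_f' * (2Nf)^b
2Nf = (sigma_a/sigma_f')^(1/b)
2Nf = (148/1022)^(1/-0.098)
2Nf = 3.6572521e+08
Nf = 1.8286e+08


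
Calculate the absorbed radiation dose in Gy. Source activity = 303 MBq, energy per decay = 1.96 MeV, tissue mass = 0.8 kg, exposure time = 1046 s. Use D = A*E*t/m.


A = 303 MBq = 3.0300e+08 Bq
E = 1.96 MeV = 3.13992e-13 J
D = A*E*t/m = 3.0300e+08*3.13992e-13*1046/0.8
D = 0.1244 Gy


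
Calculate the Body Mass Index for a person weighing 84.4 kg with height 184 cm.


BMI = weight / height^2
height = 184 cm = 1.84 m
BMI = 84.4 / 1.84^2
BMI = 24.93 kg/m^2


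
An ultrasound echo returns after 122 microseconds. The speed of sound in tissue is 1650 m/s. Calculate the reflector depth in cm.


depth = c * t / 2
t = 122 us = 1.2200e-04 s
depth = 1650 * 1.2200e-04 / 2
depth = 0.10065 m = 10.065 cm


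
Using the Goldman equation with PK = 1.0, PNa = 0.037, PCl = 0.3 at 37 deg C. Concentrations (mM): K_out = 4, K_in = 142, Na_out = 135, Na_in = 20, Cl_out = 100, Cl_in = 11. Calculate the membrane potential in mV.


Vm = (RT/F)*ln((PK*Ko + PNa*Nao + PCl*Cli)/(PK*Ki + PNa*Nai + PCl*Clo))
Numer = 12.295, Denom = 172.74
Vm = -70.62 mV


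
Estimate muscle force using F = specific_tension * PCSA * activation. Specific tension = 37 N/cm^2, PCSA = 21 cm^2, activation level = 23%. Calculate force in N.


F = sigma * PCSA * activation
F = 37 * 21 * 0.23
F = 178.7 N


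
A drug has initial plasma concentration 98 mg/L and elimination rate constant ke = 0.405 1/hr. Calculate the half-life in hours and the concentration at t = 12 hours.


t_half = ln(2) / ke = 0.693147 / 0.405 = 1.711 hr
C(t) = C0 * exp(-ke*t) = 98 * exp(-0.405*12)
C(12) = 0.7595 mg/L


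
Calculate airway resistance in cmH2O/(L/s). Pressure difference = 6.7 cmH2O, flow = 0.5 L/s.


R = dP / flow
R = 6.7 / 0.5
R = 13.4 cmH2O/(L/s)


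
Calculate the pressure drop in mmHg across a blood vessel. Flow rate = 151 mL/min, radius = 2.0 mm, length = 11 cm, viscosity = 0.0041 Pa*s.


dP = 8*mu*L*Q / (pi*r^4)
Q = 151 mL/min = 2.51667e-06 m^3/s
dP = 180.644 Pa = 180.644 / 133.322 mmHg = 1.355 mmHg


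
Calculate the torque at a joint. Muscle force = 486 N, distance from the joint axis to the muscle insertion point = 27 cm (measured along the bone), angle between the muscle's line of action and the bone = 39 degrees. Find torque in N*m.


Torque = F * d * sin(theta)   (moment arm = d*sin(theta))
d = 27 cm = 0.27 m
Torque = 486 * 0.27 * sin(39)
Torque = 82.58 N*m


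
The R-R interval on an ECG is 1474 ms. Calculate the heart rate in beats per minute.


HR = 60 / RR_interval(s)
RR = 1474 ms = 1.474 s
HR = 60 / 1.474 = 40.71 bpm


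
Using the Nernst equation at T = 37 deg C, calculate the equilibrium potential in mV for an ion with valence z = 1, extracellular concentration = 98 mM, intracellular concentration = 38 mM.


E = (RT/(zF)) * ln(C_out/C_in)
T = 37 + 273.15 = 310.15 K
E = (8.314 * 310.15 / (1 * 96485)) * ln(98/38)
E = 25.32 mV


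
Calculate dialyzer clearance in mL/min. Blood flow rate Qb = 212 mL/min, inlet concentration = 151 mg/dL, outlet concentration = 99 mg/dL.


K = Qb * (Cb_in - Cb_out) / Cb_in
K = 212 * (151 - 99) / 151
K = 73.01 mL/min


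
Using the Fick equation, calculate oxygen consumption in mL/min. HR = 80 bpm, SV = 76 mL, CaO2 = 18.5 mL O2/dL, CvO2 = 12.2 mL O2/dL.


CO = HR*SV = 80*76/1000 = 6.08 L/min
a-v O2 diff = 18.5 - 12.2 = 6.3 mL/dL
VO2 = CO * (CaO2-CvO2) * 10 dL/L
VO2 = 6.08 * 6.3 * 10
VO2 = 383 mL/min


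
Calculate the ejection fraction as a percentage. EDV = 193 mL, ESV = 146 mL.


SV = EDV - ESV = 193 - 146 = 47 mL
EF = SV/EDV * 100 = 47/193 * 100
EF = 24.35%


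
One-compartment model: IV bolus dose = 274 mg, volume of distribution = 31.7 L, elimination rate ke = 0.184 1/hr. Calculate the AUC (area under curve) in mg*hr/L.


C0 = Dose/Vd = 274/31.7 = 8.64353 mg/L
AUC = C0/ke = 8.64353/0.184
AUC = 46.98 mg*hr/L


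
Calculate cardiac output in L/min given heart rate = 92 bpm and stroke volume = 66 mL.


CO = HR * SV
CO = 92 * 66 / 1000
CO = 6.072 L/min


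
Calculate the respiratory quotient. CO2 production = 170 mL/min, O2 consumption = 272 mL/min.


RQ = VCO2 / VO2
RQ = 170 / 272
RQ = 0.625


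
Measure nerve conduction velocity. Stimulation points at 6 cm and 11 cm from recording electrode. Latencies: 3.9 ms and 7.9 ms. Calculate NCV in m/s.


Distance = (11 - 6) / 100 = 0.05 m
dt = (7.9 - 3.9) / 1000 = 0.004 s
NCV = dist / dt = 12.5 m/s


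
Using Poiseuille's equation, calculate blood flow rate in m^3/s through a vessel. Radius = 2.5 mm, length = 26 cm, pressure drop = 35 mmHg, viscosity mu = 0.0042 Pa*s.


Q = pi*r^4*dP / (8*mu*L)
r = 0.0025 m, L = 0.26 m
dP = 35 mmHg = 4666.27 Pa
Q = 6.5549e-05 m^3/s


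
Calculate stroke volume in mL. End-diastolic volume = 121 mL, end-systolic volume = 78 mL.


SV = EDV - ESV
SV = 121 - 78
SV = 43 mL


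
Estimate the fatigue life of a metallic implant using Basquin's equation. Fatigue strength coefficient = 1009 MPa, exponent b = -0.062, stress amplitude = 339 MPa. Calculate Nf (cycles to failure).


sigma_a = sigma_f' * (2Nf)^b
2Nf = (sigma_a/sigma_f')^(1/b)
2Nf = (339/1009)^(1/-0.062)
2Nf = 43670179
Nf = 2.1835e+07


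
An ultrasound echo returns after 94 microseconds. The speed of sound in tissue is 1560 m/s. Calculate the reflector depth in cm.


depth = c * t / 2
t = 94 us = 9.4000e-05 s
depth = 1560 * 9.4000e-05 / 2
depth = 0.07332 m = 7.332 cm


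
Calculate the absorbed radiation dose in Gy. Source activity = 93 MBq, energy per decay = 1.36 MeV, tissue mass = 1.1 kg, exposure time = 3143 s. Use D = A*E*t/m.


A = 93 MBq = 9.3000e+07 Bq
E = 1.36 MeV = 2.17872e-13 J
D = A*E*t/m = 9.3000e+07*2.17872e-13*3143/1.1
D = 0.05789 Gy


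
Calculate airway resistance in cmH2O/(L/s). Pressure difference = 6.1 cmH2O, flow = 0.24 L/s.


R = dP / flow
R = 6.1 / 0.24
R = 25.42 cmH2O/(L/s)


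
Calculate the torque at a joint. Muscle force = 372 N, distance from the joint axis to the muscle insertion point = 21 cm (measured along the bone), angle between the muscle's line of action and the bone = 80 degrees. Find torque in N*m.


Torque = F * d * sin(theta)   (moment arm = d*sin(theta))
d = 21 cm = 0.21 m
Torque = 372 * 0.21 * sin(80)
Torque = 76.93 N*m


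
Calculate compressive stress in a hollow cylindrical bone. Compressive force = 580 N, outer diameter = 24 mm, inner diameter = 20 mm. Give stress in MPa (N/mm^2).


A = pi*(r_o^2 - r_i^2)
r_o = 12 mm, r_i = 10 mm
A = 138.23 mm^2
sigma = F/A = 580 / 138.23
sigma = 4.196 MPa


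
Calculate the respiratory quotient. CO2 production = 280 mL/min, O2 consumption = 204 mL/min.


RQ = VCO2 / VO2
RQ = 280 / 204
RQ = 1.373


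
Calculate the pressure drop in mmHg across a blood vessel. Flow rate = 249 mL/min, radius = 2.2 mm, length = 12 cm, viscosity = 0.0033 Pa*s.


dP = 8*mu*L*Q / (pi*r^4)
Q = 249 mL/min = 4.15e-06 m^3/s
dP = 178.646 Pa = 178.646 / 133.322 mmHg = 1.34 mmHg


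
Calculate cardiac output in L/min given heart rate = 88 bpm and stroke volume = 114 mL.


CO = HR * SV
CO = 88 * 114 / 1000
CO = 10.03 L/min


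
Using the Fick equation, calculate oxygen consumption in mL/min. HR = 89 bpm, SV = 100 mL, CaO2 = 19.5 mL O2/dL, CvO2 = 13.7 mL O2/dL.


CO = HR*SV = 89*100/1000 = 8.9 L/min
a-v O2 diff = 19.5 - 13.7 = 5.8 mL/dL
VO2 = CO * (CaO2-CvO2) * 10 dL/L
VO2 = 8.9 * 5.8 * 10
VO2 = 516.2 mL/min


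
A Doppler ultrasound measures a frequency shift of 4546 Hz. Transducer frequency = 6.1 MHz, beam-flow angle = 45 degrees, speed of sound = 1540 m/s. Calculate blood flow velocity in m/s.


v = fd * c / (2 * f0 * cos(theta))
v = 4546 * 1540 / (2 * 6.1000e+06 * cos(45))
v = 0.8115 m/s


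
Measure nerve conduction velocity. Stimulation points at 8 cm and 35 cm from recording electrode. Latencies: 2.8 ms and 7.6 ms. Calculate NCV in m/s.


Distance = (35 - 8) / 100 = 0.27 m
dt = (7.6 - 2.8) / 1000 = 0.0048 s
NCV = dist / dt = 56.25 m/s


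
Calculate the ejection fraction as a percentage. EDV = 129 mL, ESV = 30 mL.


SV = EDV - ESV = 129 - 30 = 99 mL
EF = SV/EDV * 100 = 99/129 * 100
EF = 76.74%


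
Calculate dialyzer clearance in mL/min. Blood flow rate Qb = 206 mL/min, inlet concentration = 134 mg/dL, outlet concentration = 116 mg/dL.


K = Qb * (Cb_in - Cb_out) / Cb_in
K = 206 * (134 - 116) / 134
K = 27.67 mL/min


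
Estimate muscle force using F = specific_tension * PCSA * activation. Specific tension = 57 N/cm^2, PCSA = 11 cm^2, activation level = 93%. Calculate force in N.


F = sigma * PCSA * activation
F = 57 * 11 * 0.93
F = 583.1 N


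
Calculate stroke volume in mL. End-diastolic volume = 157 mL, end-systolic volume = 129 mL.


SV = EDV - ESV
SV = 157 - 129
SV = 28 mL


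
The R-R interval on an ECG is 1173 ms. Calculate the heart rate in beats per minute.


HR = 60 / RR_interval(s)
RR = 1173 ms = 1.173 s
HR = 60 / 1.173 = 51.15 bpm


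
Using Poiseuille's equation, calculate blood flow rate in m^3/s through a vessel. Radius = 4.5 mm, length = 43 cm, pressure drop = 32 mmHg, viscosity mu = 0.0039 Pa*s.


Q = pi*r^4*dP / (8*mu*L)
r = 0.0045 m, L = 0.43 m
dP = 32 mmHg = 4266.304 Pa
Q = 4.0966e-04 m^3/s


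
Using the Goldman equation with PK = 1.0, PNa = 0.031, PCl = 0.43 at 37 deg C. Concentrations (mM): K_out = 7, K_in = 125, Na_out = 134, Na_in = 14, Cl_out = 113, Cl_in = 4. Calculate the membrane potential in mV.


Vm = (RT/F)*ln((PK*Ko + PNa*Nao + PCl*Cli)/(PK*Ki + PNa*Nai + PCl*Clo))
Numer = 12.874, Denom = 174.024
Vm = -69.59 mV


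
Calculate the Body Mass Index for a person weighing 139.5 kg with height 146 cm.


BMI = weight / height^2
height = 146 cm = 1.46 m
BMI = 139.5 / 1.46^2
BMI = 65.44 kg/m^2


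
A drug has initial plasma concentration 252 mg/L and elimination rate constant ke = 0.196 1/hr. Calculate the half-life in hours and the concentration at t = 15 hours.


t_half = ln(2) / ke = 0.693147 / 0.196 = 3.536 hr
C(t) = C0 * exp(-ke*t) = 252 * exp(-0.196*15)
C(15) = 13.32 mg/L


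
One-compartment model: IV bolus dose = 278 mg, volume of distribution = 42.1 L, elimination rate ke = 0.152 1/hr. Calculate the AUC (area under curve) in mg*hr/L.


C0 = Dose/Vd = 278/42.1 = 6.60333 mg/L
AUC = C0/ke = 6.60333/0.152
AUC = 43.44 mg*hr/L


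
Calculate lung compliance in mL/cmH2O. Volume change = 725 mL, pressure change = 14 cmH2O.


C = dV / dP
C = 725 / 14
C = 51.79 mL/cmH2O


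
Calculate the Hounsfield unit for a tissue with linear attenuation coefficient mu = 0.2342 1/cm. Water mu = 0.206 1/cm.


HU = ((mu_tissue - mu_water) / mu_water) * 1000
HU = ((0.2342 - 0.206) / 0.206) * 1000
HU = 136.9


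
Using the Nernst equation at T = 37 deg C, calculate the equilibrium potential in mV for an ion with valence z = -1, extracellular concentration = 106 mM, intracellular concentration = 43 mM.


E = (RT/(zF)) * ln(C_out/C_in)
T = 37 + 273.15 = 310.15 K
E = (8.314 * 310.15 / (-1 * 96485)) * ln(106/43)
E = -24.11 mV


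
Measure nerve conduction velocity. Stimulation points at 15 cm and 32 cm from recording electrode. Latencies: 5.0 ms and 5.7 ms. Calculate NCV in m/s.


Distance = (32 - 15) / 100 = 0.17 m
dt = (5.7 - 5.0) / 1000 = 7.0000e-04 s
NCV = dist / dt = 242.9 m/s


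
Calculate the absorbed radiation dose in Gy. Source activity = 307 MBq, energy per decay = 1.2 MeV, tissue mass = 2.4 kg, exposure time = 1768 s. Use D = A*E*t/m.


A = 307 MBq = 3.0700e+08 Bq
E = 1.2 MeV = 1.9224e-13 J
D = A*E*t/m = 3.0700e+08*1.9224e-13*1768/2.4
D = 0.04348 Gy


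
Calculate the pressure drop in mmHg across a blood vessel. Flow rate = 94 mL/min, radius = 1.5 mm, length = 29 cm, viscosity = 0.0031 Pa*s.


dP = 8*mu*L*Q / (pi*r^4)
Q = 94 mL/min = 1.56667e-06 m^3/s
dP = 708.455 Pa = 708.455 / 133.322 mmHg = 5.314 mmHg


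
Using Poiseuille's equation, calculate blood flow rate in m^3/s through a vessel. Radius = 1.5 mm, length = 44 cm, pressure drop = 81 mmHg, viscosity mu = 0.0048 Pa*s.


Q = pi*r^4*dP / (8*mu*L)
r = 0.0015 m, L = 0.44 m
dP = 81 mmHg = 10799.082 Pa
Q = 1.0165e-05 m^3/s


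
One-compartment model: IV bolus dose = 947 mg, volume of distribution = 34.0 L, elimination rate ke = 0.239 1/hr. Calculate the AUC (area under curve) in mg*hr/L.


C0 = Dose/Vd = 947/34.0 = 27.8529 mg/L
AUC = C0/ke = 27.8529/0.239
AUC = 116.5 mg*hr/L


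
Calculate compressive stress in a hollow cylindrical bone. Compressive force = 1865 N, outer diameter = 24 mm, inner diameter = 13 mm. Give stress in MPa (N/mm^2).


A = pi*(r_o^2 - r_i^2)
r_o = 12 mm, r_i = 6.5 mm
A = 319.657 mm^2
sigma = F/A = 1865 / 319.657
sigma = 5.834 MPa


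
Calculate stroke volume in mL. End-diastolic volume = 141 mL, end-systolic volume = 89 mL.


SV = EDV - ESV
SV = 141 - 89
SV = 52 mL


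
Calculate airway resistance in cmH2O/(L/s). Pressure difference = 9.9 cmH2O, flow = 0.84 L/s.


R = dP / flow
R = 9.9 / 0.84
R = 11.79 cmH2O/(L/s)


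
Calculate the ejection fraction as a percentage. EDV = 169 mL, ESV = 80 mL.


SV = EDV - ESV = 169 - 80 = 89 mL
EF = SV/EDV * 100 = 89/169 * 100
EF = 52.66%


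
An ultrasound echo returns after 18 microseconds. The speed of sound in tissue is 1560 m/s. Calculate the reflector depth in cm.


depth = c * t / 2
t = 18 us = 1.8000e-05 s
depth = 1560 * 1.8000e-05 / 2
depth = 0.01404 m = 1.404 cm


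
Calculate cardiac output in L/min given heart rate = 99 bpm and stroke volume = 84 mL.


CO = HR * SV
CO = 99 * 84 / 1000
CO = 8.316 L/min


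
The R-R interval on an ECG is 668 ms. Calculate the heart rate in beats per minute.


HR = 60 / RR_interval(s)
RR = 668 ms = 0.668 s
HR = 60 / 0.668 = 89.82 bpm


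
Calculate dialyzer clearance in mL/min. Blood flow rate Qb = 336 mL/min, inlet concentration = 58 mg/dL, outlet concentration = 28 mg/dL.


K = Qb * (Cb_in - Cb_out) / Cb_in
K = 336 * (58 - 28) / 58
K = 173.8 mL/min


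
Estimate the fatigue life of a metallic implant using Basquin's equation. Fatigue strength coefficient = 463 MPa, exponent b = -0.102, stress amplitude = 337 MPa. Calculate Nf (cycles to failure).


sigma_a = sigma_f' * (2Nf)^b
2Nf = (sigma_a/sigma_f')^(1/b)
2Nf = (337/463)^(1/-0.102)
2Nf = 22.514467
Nf = 11.26


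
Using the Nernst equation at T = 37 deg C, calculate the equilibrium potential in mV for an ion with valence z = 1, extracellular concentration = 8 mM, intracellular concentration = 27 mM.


E = (RT/(zF)) * ln(C_out/C_in)
T = 37 + 273.15 = 310.15 K
E = (8.314 * 310.15 / (1 * 96485)) * ln(8/27)
E = -32.51 mV


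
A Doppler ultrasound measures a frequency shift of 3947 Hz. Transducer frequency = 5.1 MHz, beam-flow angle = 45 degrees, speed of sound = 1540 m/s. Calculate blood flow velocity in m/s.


v = fd * c / (2 * f0 * cos(theta))
v = 3947 * 1540 / (2 * 5.1000e+06 * cos(45))
v = 0.8428 m/s
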